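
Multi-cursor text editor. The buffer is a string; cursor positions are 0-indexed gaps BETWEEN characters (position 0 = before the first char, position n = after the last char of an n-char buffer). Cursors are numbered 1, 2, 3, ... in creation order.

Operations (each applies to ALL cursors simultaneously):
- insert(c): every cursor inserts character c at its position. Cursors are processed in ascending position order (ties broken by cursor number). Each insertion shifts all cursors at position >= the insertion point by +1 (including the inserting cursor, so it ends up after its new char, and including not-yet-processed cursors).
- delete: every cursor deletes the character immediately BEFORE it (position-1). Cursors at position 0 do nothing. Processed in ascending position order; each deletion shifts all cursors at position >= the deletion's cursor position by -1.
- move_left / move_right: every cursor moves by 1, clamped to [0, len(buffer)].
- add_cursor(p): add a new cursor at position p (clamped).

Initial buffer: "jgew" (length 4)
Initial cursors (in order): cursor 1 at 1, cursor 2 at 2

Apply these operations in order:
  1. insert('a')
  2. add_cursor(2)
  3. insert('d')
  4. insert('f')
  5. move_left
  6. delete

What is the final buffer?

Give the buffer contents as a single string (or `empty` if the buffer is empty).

After op 1 (insert('a')): buffer="jagaew" (len 6), cursors c1@2 c2@4, authorship .1.2..
After op 2 (add_cursor(2)): buffer="jagaew" (len 6), cursors c1@2 c3@2 c2@4, authorship .1.2..
After op 3 (insert('d')): buffer="jaddgadew" (len 9), cursors c1@4 c3@4 c2@7, authorship .113.22..
After op 4 (insert('f')): buffer="jaddffgadfew" (len 12), cursors c1@6 c3@6 c2@10, authorship .11313.222..
After op 5 (move_left): buffer="jaddffgadfew" (len 12), cursors c1@5 c3@5 c2@9, authorship .11313.222..
After op 6 (delete): buffer="jadfgafew" (len 9), cursors c1@3 c3@3 c2@6, authorship .113.22..

Answer: jadfgafew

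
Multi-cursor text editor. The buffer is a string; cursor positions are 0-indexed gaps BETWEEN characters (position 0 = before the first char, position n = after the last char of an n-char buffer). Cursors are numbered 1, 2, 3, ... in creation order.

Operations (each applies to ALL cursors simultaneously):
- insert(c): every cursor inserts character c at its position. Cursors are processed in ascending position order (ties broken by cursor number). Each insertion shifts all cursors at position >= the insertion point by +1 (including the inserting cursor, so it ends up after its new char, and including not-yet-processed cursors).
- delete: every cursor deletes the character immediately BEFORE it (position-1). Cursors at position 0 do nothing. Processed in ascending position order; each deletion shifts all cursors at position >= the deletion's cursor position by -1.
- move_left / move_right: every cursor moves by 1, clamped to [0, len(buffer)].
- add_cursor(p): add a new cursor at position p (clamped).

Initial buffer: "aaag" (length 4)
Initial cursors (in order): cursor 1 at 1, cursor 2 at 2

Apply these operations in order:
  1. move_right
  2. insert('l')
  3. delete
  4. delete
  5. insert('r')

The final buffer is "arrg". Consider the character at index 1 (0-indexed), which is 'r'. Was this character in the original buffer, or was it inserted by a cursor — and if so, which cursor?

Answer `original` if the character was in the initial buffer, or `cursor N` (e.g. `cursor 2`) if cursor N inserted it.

Answer: cursor 1

Derivation:
After op 1 (move_right): buffer="aaag" (len 4), cursors c1@2 c2@3, authorship ....
After op 2 (insert('l')): buffer="aalalg" (len 6), cursors c1@3 c2@5, authorship ..1.2.
After op 3 (delete): buffer="aaag" (len 4), cursors c1@2 c2@3, authorship ....
After op 4 (delete): buffer="ag" (len 2), cursors c1@1 c2@1, authorship ..
After op 5 (insert('r')): buffer="arrg" (len 4), cursors c1@3 c2@3, authorship .12.
Authorship (.=original, N=cursor N): . 1 2 .
Index 1: author = 1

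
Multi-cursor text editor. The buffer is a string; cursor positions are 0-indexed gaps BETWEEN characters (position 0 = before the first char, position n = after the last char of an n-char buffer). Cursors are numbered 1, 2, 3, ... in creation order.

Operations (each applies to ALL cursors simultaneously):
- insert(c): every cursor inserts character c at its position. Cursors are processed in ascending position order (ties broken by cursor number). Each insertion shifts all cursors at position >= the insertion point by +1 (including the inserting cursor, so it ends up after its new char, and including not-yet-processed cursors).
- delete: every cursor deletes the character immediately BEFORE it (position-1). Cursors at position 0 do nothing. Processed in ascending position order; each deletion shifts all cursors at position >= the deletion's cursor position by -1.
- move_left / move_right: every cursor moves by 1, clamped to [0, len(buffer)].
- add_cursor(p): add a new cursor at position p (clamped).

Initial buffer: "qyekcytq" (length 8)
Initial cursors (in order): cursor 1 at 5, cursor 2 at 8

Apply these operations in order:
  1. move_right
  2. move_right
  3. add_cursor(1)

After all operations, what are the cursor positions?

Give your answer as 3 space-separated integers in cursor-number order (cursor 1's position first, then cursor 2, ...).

After op 1 (move_right): buffer="qyekcytq" (len 8), cursors c1@6 c2@8, authorship ........
After op 2 (move_right): buffer="qyekcytq" (len 8), cursors c1@7 c2@8, authorship ........
After op 3 (add_cursor(1)): buffer="qyekcytq" (len 8), cursors c3@1 c1@7 c2@8, authorship ........

Answer: 7 8 1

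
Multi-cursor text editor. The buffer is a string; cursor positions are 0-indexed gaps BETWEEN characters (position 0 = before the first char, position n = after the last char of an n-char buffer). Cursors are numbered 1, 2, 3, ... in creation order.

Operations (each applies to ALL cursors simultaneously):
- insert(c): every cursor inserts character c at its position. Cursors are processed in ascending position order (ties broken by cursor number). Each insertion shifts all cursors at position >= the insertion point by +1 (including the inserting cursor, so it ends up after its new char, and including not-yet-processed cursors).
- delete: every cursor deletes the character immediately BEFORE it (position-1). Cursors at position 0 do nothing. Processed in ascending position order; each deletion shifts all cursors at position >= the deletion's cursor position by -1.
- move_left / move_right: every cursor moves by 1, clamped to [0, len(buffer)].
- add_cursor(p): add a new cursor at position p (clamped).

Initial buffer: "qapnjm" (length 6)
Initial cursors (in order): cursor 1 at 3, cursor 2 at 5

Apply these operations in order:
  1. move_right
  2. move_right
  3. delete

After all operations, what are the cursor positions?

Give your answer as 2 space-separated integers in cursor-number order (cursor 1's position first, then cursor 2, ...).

Answer: 4 4

Derivation:
After op 1 (move_right): buffer="qapnjm" (len 6), cursors c1@4 c2@6, authorship ......
After op 2 (move_right): buffer="qapnjm" (len 6), cursors c1@5 c2@6, authorship ......
After op 3 (delete): buffer="qapn" (len 4), cursors c1@4 c2@4, authorship ....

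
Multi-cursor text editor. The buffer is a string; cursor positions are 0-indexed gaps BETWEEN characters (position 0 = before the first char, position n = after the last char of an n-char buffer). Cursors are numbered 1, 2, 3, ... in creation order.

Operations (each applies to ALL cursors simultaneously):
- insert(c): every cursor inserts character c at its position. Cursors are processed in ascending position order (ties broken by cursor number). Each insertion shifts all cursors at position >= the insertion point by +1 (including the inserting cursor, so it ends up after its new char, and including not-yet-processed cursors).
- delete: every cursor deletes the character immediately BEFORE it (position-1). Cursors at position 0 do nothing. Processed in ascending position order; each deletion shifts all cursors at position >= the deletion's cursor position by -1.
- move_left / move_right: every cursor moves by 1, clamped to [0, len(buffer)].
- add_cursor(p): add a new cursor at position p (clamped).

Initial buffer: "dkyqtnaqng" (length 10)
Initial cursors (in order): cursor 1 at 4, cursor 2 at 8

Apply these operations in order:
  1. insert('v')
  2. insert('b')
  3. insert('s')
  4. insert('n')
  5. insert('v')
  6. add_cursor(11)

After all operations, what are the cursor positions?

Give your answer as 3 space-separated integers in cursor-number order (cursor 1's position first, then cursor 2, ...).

Answer: 9 18 11

Derivation:
After op 1 (insert('v')): buffer="dkyqvtnaqvng" (len 12), cursors c1@5 c2@10, authorship ....1....2..
After op 2 (insert('b')): buffer="dkyqvbtnaqvbng" (len 14), cursors c1@6 c2@12, authorship ....11....22..
After op 3 (insert('s')): buffer="dkyqvbstnaqvbsng" (len 16), cursors c1@7 c2@14, authorship ....111....222..
After op 4 (insert('n')): buffer="dkyqvbsntnaqvbsnng" (len 18), cursors c1@8 c2@16, authorship ....1111....2222..
After op 5 (insert('v')): buffer="dkyqvbsnvtnaqvbsnvng" (len 20), cursors c1@9 c2@18, authorship ....11111....22222..
After op 6 (add_cursor(11)): buffer="dkyqvbsnvtnaqvbsnvng" (len 20), cursors c1@9 c3@11 c2@18, authorship ....11111....22222..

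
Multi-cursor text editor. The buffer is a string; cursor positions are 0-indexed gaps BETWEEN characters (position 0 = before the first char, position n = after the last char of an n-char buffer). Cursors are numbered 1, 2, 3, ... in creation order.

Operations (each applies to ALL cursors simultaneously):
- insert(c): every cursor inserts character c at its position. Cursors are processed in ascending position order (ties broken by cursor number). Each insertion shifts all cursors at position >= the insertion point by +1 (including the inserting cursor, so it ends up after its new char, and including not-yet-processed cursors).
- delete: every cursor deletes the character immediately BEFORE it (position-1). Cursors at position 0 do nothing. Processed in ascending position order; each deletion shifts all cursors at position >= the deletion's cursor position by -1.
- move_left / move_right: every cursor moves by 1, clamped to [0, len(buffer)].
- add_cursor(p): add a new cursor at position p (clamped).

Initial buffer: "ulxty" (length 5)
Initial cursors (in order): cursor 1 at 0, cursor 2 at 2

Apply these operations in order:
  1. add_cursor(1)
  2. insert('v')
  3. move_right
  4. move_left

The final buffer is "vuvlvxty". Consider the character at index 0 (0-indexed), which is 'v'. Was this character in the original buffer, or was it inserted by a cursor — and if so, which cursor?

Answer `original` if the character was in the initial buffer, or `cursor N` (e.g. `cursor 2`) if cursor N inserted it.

Answer: cursor 1

Derivation:
After op 1 (add_cursor(1)): buffer="ulxty" (len 5), cursors c1@0 c3@1 c2@2, authorship .....
After op 2 (insert('v')): buffer="vuvlvxty" (len 8), cursors c1@1 c3@3 c2@5, authorship 1.3.2...
After op 3 (move_right): buffer="vuvlvxty" (len 8), cursors c1@2 c3@4 c2@6, authorship 1.3.2...
After op 4 (move_left): buffer="vuvlvxty" (len 8), cursors c1@1 c3@3 c2@5, authorship 1.3.2...
Authorship (.=original, N=cursor N): 1 . 3 . 2 . . .
Index 0: author = 1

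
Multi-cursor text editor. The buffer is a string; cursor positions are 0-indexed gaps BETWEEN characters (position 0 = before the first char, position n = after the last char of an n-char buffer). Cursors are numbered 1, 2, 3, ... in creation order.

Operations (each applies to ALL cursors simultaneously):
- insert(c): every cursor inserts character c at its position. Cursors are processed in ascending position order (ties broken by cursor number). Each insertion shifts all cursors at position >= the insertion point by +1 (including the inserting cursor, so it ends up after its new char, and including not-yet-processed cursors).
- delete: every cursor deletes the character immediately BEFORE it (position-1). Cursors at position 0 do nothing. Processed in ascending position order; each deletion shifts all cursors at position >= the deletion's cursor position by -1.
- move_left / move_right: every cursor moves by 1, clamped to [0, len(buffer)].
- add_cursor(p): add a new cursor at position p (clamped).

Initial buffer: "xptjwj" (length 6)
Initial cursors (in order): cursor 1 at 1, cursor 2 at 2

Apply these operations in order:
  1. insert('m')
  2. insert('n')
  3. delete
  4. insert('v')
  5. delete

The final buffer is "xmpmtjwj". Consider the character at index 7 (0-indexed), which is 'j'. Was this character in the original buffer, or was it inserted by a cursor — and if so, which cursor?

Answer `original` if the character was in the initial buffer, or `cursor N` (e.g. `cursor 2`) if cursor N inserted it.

After op 1 (insert('m')): buffer="xmpmtjwj" (len 8), cursors c1@2 c2@4, authorship .1.2....
After op 2 (insert('n')): buffer="xmnpmntjwj" (len 10), cursors c1@3 c2@6, authorship .11.22....
After op 3 (delete): buffer="xmpmtjwj" (len 8), cursors c1@2 c2@4, authorship .1.2....
After op 4 (insert('v')): buffer="xmvpmvtjwj" (len 10), cursors c1@3 c2@6, authorship .11.22....
After op 5 (delete): buffer="xmpmtjwj" (len 8), cursors c1@2 c2@4, authorship .1.2....
Authorship (.=original, N=cursor N): . 1 . 2 . . . .
Index 7: author = original

Answer: original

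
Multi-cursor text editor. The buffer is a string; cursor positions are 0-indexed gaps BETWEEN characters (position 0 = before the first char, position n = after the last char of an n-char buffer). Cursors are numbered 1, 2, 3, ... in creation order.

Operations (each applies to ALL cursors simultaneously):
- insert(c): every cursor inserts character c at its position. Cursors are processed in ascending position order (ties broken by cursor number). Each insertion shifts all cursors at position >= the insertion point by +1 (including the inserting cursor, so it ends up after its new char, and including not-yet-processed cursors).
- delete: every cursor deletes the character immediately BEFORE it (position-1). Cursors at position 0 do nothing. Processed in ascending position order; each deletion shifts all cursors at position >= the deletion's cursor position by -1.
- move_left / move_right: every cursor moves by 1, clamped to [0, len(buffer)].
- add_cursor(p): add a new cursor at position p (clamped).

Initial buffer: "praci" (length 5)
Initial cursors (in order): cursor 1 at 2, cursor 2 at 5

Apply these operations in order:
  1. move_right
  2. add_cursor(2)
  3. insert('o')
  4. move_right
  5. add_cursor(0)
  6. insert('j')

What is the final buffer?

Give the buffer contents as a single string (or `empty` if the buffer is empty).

After op 1 (move_right): buffer="praci" (len 5), cursors c1@3 c2@5, authorship .....
After op 2 (add_cursor(2)): buffer="praci" (len 5), cursors c3@2 c1@3 c2@5, authorship .....
After op 3 (insert('o')): buffer="proaocio" (len 8), cursors c3@3 c1@5 c2@8, authorship ..3.1..2
After op 4 (move_right): buffer="proaocio" (len 8), cursors c3@4 c1@6 c2@8, authorship ..3.1..2
After op 5 (add_cursor(0)): buffer="proaocio" (len 8), cursors c4@0 c3@4 c1@6 c2@8, authorship ..3.1..2
After op 6 (insert('j')): buffer="jproajocjioj" (len 12), cursors c4@1 c3@6 c1@9 c2@12, authorship 4..3.31.1.22

Answer: jproajocjioj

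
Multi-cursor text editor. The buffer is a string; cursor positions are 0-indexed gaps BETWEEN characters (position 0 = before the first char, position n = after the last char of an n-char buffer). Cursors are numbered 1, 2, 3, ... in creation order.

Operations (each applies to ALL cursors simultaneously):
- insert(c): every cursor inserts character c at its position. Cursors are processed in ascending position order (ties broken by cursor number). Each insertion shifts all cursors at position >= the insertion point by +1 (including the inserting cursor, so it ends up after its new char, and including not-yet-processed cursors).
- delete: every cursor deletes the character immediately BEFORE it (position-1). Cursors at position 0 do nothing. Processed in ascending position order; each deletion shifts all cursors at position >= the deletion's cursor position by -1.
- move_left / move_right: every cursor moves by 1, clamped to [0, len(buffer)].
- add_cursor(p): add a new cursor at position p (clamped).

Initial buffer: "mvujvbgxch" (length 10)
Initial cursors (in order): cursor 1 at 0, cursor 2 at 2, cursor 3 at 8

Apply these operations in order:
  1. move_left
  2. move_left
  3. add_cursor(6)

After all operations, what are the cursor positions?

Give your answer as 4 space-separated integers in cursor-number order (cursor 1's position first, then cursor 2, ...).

After op 1 (move_left): buffer="mvujvbgxch" (len 10), cursors c1@0 c2@1 c3@7, authorship ..........
After op 2 (move_left): buffer="mvujvbgxch" (len 10), cursors c1@0 c2@0 c3@6, authorship ..........
After op 3 (add_cursor(6)): buffer="mvujvbgxch" (len 10), cursors c1@0 c2@0 c3@6 c4@6, authorship ..........

Answer: 0 0 6 6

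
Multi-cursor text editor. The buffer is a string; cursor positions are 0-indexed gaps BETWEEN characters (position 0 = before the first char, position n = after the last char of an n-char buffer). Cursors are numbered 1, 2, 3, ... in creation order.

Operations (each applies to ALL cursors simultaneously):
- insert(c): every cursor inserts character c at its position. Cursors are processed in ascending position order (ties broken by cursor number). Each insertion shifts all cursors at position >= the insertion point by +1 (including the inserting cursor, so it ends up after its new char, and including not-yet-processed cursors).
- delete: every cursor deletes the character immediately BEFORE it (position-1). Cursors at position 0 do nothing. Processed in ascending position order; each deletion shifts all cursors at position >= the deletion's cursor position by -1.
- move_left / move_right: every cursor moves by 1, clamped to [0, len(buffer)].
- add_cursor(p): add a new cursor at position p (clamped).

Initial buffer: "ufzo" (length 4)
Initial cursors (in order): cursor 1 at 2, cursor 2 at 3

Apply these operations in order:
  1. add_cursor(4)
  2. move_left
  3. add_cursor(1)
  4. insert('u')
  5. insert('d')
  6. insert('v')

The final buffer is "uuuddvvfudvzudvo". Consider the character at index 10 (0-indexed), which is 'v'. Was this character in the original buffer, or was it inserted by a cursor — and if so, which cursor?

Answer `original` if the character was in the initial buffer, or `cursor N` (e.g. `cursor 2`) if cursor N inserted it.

After op 1 (add_cursor(4)): buffer="ufzo" (len 4), cursors c1@2 c2@3 c3@4, authorship ....
After op 2 (move_left): buffer="ufzo" (len 4), cursors c1@1 c2@2 c3@3, authorship ....
After op 3 (add_cursor(1)): buffer="ufzo" (len 4), cursors c1@1 c4@1 c2@2 c3@3, authorship ....
After op 4 (insert('u')): buffer="uuufuzuo" (len 8), cursors c1@3 c4@3 c2@5 c3@7, authorship .14.2.3.
After op 5 (insert('d')): buffer="uuuddfudzudo" (len 12), cursors c1@5 c4@5 c2@8 c3@11, authorship .1414.22.33.
After op 6 (insert('v')): buffer="uuuddvvfudvzudvo" (len 16), cursors c1@7 c4@7 c2@11 c3@15, authorship .141414.222.333.
Authorship (.=original, N=cursor N): . 1 4 1 4 1 4 . 2 2 2 . 3 3 3 .
Index 10: author = 2

Answer: cursor 2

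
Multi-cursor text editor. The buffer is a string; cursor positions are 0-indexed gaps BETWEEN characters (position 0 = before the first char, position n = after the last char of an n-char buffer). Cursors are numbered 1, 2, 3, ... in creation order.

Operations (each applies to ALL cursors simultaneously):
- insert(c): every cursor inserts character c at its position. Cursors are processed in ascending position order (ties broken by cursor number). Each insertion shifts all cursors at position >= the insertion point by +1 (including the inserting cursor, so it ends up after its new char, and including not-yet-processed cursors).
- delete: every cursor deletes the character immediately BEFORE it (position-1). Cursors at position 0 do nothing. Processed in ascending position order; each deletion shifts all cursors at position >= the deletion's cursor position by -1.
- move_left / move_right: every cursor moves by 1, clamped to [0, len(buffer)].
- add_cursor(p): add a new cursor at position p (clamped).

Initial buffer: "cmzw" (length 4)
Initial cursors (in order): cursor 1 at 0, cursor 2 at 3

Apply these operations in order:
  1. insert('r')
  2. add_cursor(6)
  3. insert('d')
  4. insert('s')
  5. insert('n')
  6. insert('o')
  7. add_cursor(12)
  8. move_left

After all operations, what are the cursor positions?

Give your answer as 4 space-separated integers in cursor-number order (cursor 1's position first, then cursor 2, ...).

Answer: 4 12 17 11

Derivation:
After op 1 (insert('r')): buffer="rcmzrw" (len 6), cursors c1@1 c2@5, authorship 1...2.
After op 2 (add_cursor(6)): buffer="rcmzrw" (len 6), cursors c1@1 c2@5 c3@6, authorship 1...2.
After op 3 (insert('d')): buffer="rdcmzrdwd" (len 9), cursors c1@2 c2@7 c3@9, authorship 11...22.3
After op 4 (insert('s')): buffer="rdscmzrdswds" (len 12), cursors c1@3 c2@9 c3@12, authorship 111...222.33
After op 5 (insert('n')): buffer="rdsncmzrdsnwdsn" (len 15), cursors c1@4 c2@11 c3@15, authorship 1111...2222.333
After op 6 (insert('o')): buffer="rdsnocmzrdsnowdsno" (len 18), cursors c1@5 c2@13 c3@18, authorship 11111...22222.3333
After op 7 (add_cursor(12)): buffer="rdsnocmzrdsnowdsno" (len 18), cursors c1@5 c4@12 c2@13 c3@18, authorship 11111...22222.3333
After op 8 (move_left): buffer="rdsnocmzrdsnowdsno" (len 18), cursors c1@4 c4@11 c2@12 c3@17, authorship 11111...22222.3333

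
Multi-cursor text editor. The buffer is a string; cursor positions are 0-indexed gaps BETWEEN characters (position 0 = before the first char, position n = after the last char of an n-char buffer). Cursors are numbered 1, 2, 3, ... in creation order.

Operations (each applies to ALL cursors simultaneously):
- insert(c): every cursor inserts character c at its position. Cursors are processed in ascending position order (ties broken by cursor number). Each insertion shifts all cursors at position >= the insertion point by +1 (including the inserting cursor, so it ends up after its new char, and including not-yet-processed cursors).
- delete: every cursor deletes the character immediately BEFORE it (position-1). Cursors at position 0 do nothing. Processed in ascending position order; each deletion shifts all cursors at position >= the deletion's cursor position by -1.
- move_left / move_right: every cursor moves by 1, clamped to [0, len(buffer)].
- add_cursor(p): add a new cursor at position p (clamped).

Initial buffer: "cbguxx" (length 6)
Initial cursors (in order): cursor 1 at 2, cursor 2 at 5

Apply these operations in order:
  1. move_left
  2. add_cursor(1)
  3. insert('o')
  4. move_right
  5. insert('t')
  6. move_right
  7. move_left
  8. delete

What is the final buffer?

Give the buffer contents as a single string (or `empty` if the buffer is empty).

After op 1 (move_left): buffer="cbguxx" (len 6), cursors c1@1 c2@4, authorship ......
After op 2 (add_cursor(1)): buffer="cbguxx" (len 6), cursors c1@1 c3@1 c2@4, authorship ......
After op 3 (insert('o')): buffer="coobguoxx" (len 9), cursors c1@3 c3@3 c2@7, authorship .13...2..
After op 4 (move_right): buffer="coobguoxx" (len 9), cursors c1@4 c3@4 c2@8, authorship .13...2..
After op 5 (insert('t')): buffer="coobttguoxtx" (len 12), cursors c1@6 c3@6 c2@11, authorship .13.13..2.2.
After op 6 (move_right): buffer="coobttguoxtx" (len 12), cursors c1@7 c3@7 c2@12, authorship .13.13..2.2.
After op 7 (move_left): buffer="coobttguoxtx" (len 12), cursors c1@6 c3@6 c2@11, authorship .13.13..2.2.
After op 8 (delete): buffer="coobguoxx" (len 9), cursors c1@4 c3@4 c2@8, authorship .13...2..

Answer: coobguoxx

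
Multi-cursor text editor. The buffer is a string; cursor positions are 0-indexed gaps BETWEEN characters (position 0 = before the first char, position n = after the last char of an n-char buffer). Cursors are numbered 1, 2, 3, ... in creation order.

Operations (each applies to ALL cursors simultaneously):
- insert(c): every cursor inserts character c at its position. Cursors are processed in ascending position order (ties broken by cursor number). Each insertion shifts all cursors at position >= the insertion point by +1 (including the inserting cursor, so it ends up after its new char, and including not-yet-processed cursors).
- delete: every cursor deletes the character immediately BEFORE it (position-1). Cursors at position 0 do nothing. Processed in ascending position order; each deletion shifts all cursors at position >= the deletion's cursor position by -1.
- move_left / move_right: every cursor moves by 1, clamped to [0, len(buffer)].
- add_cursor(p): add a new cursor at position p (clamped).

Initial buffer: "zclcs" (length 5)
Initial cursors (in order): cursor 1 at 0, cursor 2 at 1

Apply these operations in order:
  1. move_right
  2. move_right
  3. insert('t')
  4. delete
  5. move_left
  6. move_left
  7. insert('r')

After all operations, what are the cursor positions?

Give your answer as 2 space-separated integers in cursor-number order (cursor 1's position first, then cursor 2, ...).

After op 1 (move_right): buffer="zclcs" (len 5), cursors c1@1 c2@2, authorship .....
After op 2 (move_right): buffer="zclcs" (len 5), cursors c1@2 c2@3, authorship .....
After op 3 (insert('t')): buffer="zctltcs" (len 7), cursors c1@3 c2@5, authorship ..1.2..
After op 4 (delete): buffer="zclcs" (len 5), cursors c1@2 c2@3, authorship .....
After op 5 (move_left): buffer="zclcs" (len 5), cursors c1@1 c2@2, authorship .....
After op 6 (move_left): buffer="zclcs" (len 5), cursors c1@0 c2@1, authorship .....
After op 7 (insert('r')): buffer="rzrclcs" (len 7), cursors c1@1 c2@3, authorship 1.2....

Answer: 1 3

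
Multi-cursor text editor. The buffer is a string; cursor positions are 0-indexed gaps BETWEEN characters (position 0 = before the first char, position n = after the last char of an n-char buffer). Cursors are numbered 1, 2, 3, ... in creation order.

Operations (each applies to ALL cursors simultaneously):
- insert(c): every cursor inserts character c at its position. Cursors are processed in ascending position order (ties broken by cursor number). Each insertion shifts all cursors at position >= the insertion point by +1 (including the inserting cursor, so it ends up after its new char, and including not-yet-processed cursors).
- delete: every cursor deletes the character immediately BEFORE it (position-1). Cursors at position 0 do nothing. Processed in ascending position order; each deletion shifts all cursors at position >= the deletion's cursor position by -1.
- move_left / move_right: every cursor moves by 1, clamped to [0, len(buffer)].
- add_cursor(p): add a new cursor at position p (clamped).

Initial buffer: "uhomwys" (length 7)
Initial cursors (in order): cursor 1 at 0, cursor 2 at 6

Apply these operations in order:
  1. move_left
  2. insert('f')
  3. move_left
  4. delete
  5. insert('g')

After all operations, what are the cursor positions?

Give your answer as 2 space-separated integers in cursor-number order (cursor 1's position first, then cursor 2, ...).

After op 1 (move_left): buffer="uhomwys" (len 7), cursors c1@0 c2@5, authorship .......
After op 2 (insert('f')): buffer="fuhomwfys" (len 9), cursors c1@1 c2@7, authorship 1.....2..
After op 3 (move_left): buffer="fuhomwfys" (len 9), cursors c1@0 c2@6, authorship 1.....2..
After op 4 (delete): buffer="fuhomfys" (len 8), cursors c1@0 c2@5, authorship 1....2..
After op 5 (insert('g')): buffer="gfuhomgfys" (len 10), cursors c1@1 c2@7, authorship 11....22..

Answer: 1 7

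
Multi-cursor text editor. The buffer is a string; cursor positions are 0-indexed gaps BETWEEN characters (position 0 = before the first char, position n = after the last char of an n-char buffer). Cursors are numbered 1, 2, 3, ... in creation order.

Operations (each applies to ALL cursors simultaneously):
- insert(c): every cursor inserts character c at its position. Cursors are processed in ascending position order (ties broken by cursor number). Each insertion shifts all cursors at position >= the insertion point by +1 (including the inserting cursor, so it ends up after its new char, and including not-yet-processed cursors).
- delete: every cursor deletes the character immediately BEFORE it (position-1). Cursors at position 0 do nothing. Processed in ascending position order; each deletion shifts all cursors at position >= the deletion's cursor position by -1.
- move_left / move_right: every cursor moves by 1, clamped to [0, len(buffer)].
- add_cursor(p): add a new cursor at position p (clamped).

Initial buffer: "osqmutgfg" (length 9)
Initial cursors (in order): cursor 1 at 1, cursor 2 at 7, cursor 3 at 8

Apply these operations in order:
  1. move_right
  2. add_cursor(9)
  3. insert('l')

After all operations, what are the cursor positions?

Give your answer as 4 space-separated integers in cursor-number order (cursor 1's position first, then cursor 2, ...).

After op 1 (move_right): buffer="osqmutgfg" (len 9), cursors c1@2 c2@8 c3@9, authorship .........
After op 2 (add_cursor(9)): buffer="osqmutgfg" (len 9), cursors c1@2 c2@8 c3@9 c4@9, authorship .........
After op 3 (insert('l')): buffer="oslqmutgflgll" (len 13), cursors c1@3 c2@10 c3@13 c4@13, authorship ..1......2.34

Answer: 3 10 13 13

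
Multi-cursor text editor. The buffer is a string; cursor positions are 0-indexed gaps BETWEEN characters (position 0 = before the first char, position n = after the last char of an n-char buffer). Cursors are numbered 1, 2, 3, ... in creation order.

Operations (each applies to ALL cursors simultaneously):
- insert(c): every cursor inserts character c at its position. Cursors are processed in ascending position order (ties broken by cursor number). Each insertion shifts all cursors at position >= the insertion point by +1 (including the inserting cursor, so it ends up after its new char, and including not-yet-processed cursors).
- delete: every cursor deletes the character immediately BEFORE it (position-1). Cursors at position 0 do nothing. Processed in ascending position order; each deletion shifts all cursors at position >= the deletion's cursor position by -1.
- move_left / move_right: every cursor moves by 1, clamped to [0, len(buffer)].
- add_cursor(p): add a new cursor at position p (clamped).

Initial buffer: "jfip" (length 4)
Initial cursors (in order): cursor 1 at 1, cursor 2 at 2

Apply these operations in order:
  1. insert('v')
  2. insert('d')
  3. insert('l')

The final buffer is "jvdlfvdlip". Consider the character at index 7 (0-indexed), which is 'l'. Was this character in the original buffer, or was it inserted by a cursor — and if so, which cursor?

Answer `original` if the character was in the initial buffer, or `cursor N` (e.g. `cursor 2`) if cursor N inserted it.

Answer: cursor 2

Derivation:
After op 1 (insert('v')): buffer="jvfvip" (len 6), cursors c1@2 c2@4, authorship .1.2..
After op 2 (insert('d')): buffer="jvdfvdip" (len 8), cursors c1@3 c2@6, authorship .11.22..
After op 3 (insert('l')): buffer="jvdlfvdlip" (len 10), cursors c1@4 c2@8, authorship .111.222..
Authorship (.=original, N=cursor N): . 1 1 1 . 2 2 2 . .
Index 7: author = 2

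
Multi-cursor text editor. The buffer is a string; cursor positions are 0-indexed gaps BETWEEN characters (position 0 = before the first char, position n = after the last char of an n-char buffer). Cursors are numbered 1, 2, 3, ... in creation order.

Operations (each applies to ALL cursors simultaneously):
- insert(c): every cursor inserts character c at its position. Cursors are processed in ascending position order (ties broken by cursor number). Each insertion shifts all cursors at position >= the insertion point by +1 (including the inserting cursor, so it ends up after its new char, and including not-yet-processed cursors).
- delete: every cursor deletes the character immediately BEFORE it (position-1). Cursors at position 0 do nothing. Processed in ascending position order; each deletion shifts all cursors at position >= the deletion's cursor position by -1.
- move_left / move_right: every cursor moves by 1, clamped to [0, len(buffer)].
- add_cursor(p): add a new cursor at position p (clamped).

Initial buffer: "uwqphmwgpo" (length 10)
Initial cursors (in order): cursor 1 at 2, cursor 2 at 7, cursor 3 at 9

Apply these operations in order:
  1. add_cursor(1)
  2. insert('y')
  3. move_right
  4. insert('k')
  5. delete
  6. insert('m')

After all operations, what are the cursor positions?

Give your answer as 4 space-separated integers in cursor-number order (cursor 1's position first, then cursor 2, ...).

After op 1 (add_cursor(1)): buffer="uwqphmwgpo" (len 10), cursors c4@1 c1@2 c2@7 c3@9, authorship ..........
After op 2 (insert('y')): buffer="uywyqphmwygpyo" (len 14), cursors c4@2 c1@4 c2@10 c3@13, authorship .4.1.....2..3.
After op 3 (move_right): buffer="uywyqphmwygpyo" (len 14), cursors c4@3 c1@5 c2@11 c3@14, authorship .4.1.....2..3.
After op 4 (insert('k')): buffer="uywkyqkphmwygkpyok" (len 18), cursors c4@4 c1@7 c2@14 c3@18, authorship .4.41.1....2.2.3.3
After op 5 (delete): buffer="uywyqphmwygpyo" (len 14), cursors c4@3 c1@5 c2@11 c3@14, authorship .4.1.....2..3.
After op 6 (insert('m')): buffer="uywmyqmphmwygmpyom" (len 18), cursors c4@4 c1@7 c2@14 c3@18, authorship .4.41.1....2.2.3.3

Answer: 7 14 18 4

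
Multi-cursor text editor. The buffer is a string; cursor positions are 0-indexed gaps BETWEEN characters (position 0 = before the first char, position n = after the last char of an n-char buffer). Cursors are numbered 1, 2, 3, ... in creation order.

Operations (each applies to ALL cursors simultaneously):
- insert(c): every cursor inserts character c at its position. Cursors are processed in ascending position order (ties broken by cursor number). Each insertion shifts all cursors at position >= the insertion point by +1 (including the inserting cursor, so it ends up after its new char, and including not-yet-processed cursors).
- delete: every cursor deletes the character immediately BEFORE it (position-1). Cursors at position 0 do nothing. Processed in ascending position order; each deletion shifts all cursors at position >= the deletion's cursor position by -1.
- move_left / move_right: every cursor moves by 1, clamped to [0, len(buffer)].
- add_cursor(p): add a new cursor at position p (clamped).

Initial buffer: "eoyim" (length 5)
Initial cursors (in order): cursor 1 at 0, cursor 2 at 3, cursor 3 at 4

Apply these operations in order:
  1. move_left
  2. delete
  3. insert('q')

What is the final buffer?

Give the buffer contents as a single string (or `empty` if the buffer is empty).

After op 1 (move_left): buffer="eoyim" (len 5), cursors c1@0 c2@2 c3@3, authorship .....
After op 2 (delete): buffer="eim" (len 3), cursors c1@0 c2@1 c3@1, authorship ...
After op 3 (insert('q')): buffer="qeqqim" (len 6), cursors c1@1 c2@4 c3@4, authorship 1.23..

Answer: qeqqim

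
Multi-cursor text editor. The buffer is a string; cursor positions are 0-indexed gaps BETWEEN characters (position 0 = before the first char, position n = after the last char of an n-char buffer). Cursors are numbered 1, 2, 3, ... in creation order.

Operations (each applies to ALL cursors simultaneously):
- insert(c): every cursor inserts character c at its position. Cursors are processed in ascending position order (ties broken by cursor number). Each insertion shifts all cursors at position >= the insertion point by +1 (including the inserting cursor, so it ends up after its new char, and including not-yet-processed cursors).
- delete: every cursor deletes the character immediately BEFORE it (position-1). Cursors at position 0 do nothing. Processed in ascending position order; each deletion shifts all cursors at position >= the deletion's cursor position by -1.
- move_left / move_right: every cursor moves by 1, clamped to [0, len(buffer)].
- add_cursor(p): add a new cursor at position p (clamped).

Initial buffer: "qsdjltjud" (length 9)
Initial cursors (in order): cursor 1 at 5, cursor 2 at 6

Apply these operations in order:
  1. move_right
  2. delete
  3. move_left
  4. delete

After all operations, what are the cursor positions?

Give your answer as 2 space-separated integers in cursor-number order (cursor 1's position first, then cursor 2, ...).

After op 1 (move_right): buffer="qsdjltjud" (len 9), cursors c1@6 c2@7, authorship .........
After op 2 (delete): buffer="qsdjlud" (len 7), cursors c1@5 c2@5, authorship .......
After op 3 (move_left): buffer="qsdjlud" (len 7), cursors c1@4 c2@4, authorship .......
After op 4 (delete): buffer="qslud" (len 5), cursors c1@2 c2@2, authorship .....

Answer: 2 2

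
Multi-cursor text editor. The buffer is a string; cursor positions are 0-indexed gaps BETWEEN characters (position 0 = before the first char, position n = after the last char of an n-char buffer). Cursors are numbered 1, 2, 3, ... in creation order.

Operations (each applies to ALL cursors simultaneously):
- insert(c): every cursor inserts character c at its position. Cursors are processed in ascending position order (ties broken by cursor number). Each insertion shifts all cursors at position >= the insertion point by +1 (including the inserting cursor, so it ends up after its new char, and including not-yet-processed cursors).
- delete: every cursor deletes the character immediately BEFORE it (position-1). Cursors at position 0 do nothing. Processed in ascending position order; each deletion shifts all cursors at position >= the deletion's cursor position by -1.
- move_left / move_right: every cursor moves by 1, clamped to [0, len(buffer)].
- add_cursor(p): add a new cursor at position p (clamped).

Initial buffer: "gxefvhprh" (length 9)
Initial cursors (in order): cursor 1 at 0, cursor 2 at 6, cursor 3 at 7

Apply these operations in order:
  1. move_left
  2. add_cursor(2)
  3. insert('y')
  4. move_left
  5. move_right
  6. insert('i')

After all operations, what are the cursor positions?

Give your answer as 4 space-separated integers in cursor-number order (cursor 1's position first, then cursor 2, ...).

After op 1 (move_left): buffer="gxefvhprh" (len 9), cursors c1@0 c2@5 c3@6, authorship .........
After op 2 (add_cursor(2)): buffer="gxefvhprh" (len 9), cursors c1@0 c4@2 c2@5 c3@6, authorship .........
After op 3 (insert('y')): buffer="ygxyefvyhyprh" (len 13), cursors c1@1 c4@4 c2@8 c3@10, authorship 1..4...2.3...
After op 4 (move_left): buffer="ygxyefvyhyprh" (len 13), cursors c1@0 c4@3 c2@7 c3@9, authorship 1..4...2.3...
After op 5 (move_right): buffer="ygxyefvyhyprh" (len 13), cursors c1@1 c4@4 c2@8 c3@10, authorship 1..4...2.3...
After op 6 (insert('i')): buffer="yigxyiefvyihyiprh" (len 17), cursors c1@2 c4@6 c2@11 c3@14, authorship 11..44...22.33...

Answer: 2 11 14 6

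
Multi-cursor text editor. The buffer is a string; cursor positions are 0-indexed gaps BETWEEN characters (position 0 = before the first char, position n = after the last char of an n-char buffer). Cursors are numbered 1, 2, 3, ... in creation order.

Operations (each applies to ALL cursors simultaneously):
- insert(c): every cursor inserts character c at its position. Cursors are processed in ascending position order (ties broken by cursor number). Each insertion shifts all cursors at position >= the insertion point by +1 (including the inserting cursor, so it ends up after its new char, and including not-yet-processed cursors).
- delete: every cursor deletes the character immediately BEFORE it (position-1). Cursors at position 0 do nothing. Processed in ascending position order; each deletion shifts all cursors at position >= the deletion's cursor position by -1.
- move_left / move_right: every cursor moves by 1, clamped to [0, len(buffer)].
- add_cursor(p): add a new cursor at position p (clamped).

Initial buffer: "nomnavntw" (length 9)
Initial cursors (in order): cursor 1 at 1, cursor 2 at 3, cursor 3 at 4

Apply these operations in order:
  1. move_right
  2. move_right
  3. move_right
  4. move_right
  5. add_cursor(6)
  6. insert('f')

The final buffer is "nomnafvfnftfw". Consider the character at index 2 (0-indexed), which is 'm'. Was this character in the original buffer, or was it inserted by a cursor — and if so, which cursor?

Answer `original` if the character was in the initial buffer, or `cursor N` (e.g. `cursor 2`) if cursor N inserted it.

After op 1 (move_right): buffer="nomnavntw" (len 9), cursors c1@2 c2@4 c3@5, authorship .........
After op 2 (move_right): buffer="nomnavntw" (len 9), cursors c1@3 c2@5 c3@6, authorship .........
After op 3 (move_right): buffer="nomnavntw" (len 9), cursors c1@4 c2@6 c3@7, authorship .........
After op 4 (move_right): buffer="nomnavntw" (len 9), cursors c1@5 c2@7 c3@8, authorship .........
After op 5 (add_cursor(6)): buffer="nomnavntw" (len 9), cursors c1@5 c4@6 c2@7 c3@8, authorship .........
After op 6 (insert('f')): buffer="nomnafvfnftfw" (len 13), cursors c1@6 c4@8 c2@10 c3@12, authorship .....1.4.2.3.
Authorship (.=original, N=cursor N): . . . . . 1 . 4 . 2 . 3 .
Index 2: author = original

Answer: original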